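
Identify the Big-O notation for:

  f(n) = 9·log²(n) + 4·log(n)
O(log² n)

The dominant term in 9·log²(n) + 4·log(n) is 9·log²(n), which is Θ(log² n).
Lower-order terms (4·log(n)) are asymptotically negligible.
Constants are absorbed, so the tightest bound is O(log² n).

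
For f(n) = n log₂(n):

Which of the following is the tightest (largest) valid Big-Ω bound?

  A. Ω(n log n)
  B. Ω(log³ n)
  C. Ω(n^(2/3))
A

f(n) = n log₂(n) is Ω(n log n).
All listed options are valid Big-Ω bounds (lower bounds),
but Ω(n log n) is the tightest (largest valid bound).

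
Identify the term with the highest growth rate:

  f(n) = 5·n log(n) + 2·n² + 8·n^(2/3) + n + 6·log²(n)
2·n²

Looking at each term:
  - 5·n log(n) is O(n log n)
  - 2·n² is O(n²)
  - 8·n^(2/3) is O(n^(2/3))
  - n is O(n)
  - 6·log²(n) is O(log² n)

The term 2·n² (O(n²)) grows fastest and dominates all others.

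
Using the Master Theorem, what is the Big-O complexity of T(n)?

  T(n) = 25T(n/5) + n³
Θ(n³)

Master Theorem: a = 25, b = 5, f(n) = n³.
Compute the critical exponent d = log₅(25) = 2.
Compare f(n) = Θ(n³) against n^d:
  k = 3 > d = 2, so f(n) = Ω(n^(d+ε)) — Case 3.
  Regularity: a·(n/b)^3/n^3 = a/b^3 = 25/125 < 1 ✓.
  The top-level work dominates: T(n) = Θ(f(n)) = Θ(n³).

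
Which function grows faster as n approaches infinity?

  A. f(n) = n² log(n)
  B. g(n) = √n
A

f(n) = n² log(n) is O(n² log n), while g(n) = √n is O(√n).
Since O(n² log n) grows faster than O(√n), f(n) dominates.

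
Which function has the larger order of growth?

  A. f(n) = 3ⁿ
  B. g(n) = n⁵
A

f(n) = 3ⁿ is O(3ⁿ), while g(n) = n⁵ is O(n⁵).
Since O(3ⁿ) grows faster than O(n⁵), f(n) dominates.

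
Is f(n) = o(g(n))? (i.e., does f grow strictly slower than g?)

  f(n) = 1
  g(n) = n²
True

f(n) = 1 is O(1), and g(n) = n² is O(n²).
Since O(1) grows strictly slower than O(n²), f(n) = o(g(n)) is true.
This means lim(n→∞) f(n)/g(n) = 0.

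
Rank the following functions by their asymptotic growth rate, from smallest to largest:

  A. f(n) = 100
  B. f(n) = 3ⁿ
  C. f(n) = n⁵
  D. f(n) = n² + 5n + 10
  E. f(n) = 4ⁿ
A < D < C < B < E

Comparing growth rates:
A = 100 is O(1)
D = n² + 5n + 10 is O(n²)
C = n⁵ is O(n⁵)
B = 3ⁿ is O(3ⁿ)
E = 4ⁿ is O(4ⁿ)

Therefore, the order from slowest to fastest is: A < D < C < B < E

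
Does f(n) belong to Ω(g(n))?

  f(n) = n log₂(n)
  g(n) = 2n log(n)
True

f(n) = n log₂(n) and g(n) = 2n log(n) are both O(n log n).
Big-Ω permits equal growth rates (f ≥ c·g for some c > 0), so f(n) = Ω(g(n)) is true.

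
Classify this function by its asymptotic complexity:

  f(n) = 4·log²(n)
O(log² n)

The dominant term in 4·log²(n) is 4·log²(n), which is Θ(log² n).
Constants are absorbed, so the tightest bound is O(log² n).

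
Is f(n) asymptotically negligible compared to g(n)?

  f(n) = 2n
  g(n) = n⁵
True

f(n) = 2n is O(n), and g(n) = n⁵ is O(n⁵).
Since O(n) grows strictly slower than O(n⁵), f(n) = o(g(n)) is true.
This means lim(n→∞) f(n)/g(n) = 0.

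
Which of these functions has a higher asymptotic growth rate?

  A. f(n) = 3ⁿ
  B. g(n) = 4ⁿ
B

f(n) = 3ⁿ is O(3ⁿ), while g(n) = 4ⁿ is O(4ⁿ).
Since O(4ⁿ) grows faster than O(3ⁿ), g(n) dominates.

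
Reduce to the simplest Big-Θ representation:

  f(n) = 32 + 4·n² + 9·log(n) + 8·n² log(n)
Θ(n² log n)

Order the terms by growth rate: 32 ≺ 9·log(n) ≺ 4·n² ≺ 8·n² log(n).
The fastest-growing term 8·n² log(n) dominates as n → ∞; dropping its constant factor gives Θ(n² log n).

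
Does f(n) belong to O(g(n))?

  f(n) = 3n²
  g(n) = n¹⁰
True

f(n) = 3n² is O(n²), and g(n) = n¹⁰ is O(n¹⁰).
Since O(n²) ⊆ O(n¹⁰) (f grows no faster than g), f(n) = O(g(n)) is true.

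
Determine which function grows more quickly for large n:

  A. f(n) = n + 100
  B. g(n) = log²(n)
A

f(n) = n + 100 is O(n), while g(n) = log²(n) is O(log² n).
Since O(n) grows faster than O(log² n), f(n) dominates.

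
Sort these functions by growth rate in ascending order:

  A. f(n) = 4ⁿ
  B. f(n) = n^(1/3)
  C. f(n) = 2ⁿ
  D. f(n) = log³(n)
D < B < C < A

Comparing growth rates:
D = log³(n) is O(log³ n)
B = n^(1/3) is O(n^(1/3))
C = 2ⁿ is O(2ⁿ)
A = 4ⁿ is O(4ⁿ)

Therefore, the order from slowest to fastest is: D < B < C < A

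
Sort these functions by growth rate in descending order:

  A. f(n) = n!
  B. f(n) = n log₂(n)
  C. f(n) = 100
A > B > C

Comparing growth rates:
A = n! is O(n!)
B = n log₂(n) is O(n log n)
C = 100 is O(1)

Therefore, the order from fastest to slowest is: A > B > C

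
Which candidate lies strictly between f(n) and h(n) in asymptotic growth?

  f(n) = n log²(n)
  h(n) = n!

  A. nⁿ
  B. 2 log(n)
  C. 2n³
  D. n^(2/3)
C

We need g(n) with n log²(n) = o(g(n)) and g(n) = o(n!), i.e. O(n log² n) ≺ g ≺ O(n!).
Check each option:
  A. nⁿ — O(nⁿ) does not grow strictly slower than h(n)
  B. 2 log(n) — O(log n) does not grow strictly faster than f(n)
  C. 2n³ — O(n³) is strictly between O(n log² n) and O(n!) ✓
  D. n^(2/3) — O(n^(2/3)) does not grow strictly faster than f(n)

Only option C (2n³) lies strictly between.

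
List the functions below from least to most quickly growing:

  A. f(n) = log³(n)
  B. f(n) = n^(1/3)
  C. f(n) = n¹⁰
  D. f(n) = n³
A < B < D < C

Comparing growth rates:
A = log³(n) is O(log³ n)
B = n^(1/3) is O(n^(1/3))
D = n³ is O(n³)
C = n¹⁰ is O(n¹⁰)

Therefore, the order from slowest to fastest is: A < B < D < C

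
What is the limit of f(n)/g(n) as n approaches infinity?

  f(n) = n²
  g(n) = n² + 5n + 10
1

Since n² and n² + 5n + 10 have the same growth rate (O(n²)),
the ratio converges to a constant: 1.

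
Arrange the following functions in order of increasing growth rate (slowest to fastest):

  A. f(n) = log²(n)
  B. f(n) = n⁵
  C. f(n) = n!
A < B < C

Comparing growth rates:
A = log²(n) is O(log² n)
B = n⁵ is O(n⁵)
C = n! is O(n!)

Therefore, the order from slowest to fastest is: A < B < C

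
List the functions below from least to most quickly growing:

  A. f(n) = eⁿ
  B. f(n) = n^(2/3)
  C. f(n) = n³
B < C < A

Comparing growth rates:
B = n^(2/3) is O(n^(2/3))
C = n³ is O(n³)
A = eⁿ is O(eⁿ)

Therefore, the order from slowest to fastest is: B < C < A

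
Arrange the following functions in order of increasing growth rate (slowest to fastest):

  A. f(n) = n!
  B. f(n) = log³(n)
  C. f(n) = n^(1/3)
B < C < A

Comparing growth rates:
B = log³(n) is O(log³ n)
C = n^(1/3) is O(n^(1/3))
A = n! is O(n!)

Therefore, the order from slowest to fastest is: B < C < A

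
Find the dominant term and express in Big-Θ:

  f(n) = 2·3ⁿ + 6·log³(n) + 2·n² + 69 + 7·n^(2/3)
Θ(3ⁿ)

Order the terms by growth rate: 69 ≺ 6·log³(n) ≺ 7·n^(2/3) ≺ 2·n² ≺ 2·3ⁿ.
The fastest-growing term 2·3ⁿ dominates as n → ∞; dropping its constant factor gives Θ(3ⁿ).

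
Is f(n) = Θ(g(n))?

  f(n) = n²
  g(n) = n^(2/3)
False

f(n) = n² is O(n²), and g(n) = n^(2/3) is O(n^(2/3)).
Since they have different growth rates, f(n) = Θ(g(n)) is false.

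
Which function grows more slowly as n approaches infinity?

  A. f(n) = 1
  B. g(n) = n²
A

f(n) = 1 is O(1), while g(n) = n² is O(n²).
Since O(1) grows slower than O(n²), f(n) is dominated.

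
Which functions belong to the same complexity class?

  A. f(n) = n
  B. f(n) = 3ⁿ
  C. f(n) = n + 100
A and C

Examining each function:
  A. n is O(n)
  B. 3ⁿ is O(3ⁿ)
  C. n + 100 is O(n)

Functions A and C both have the same complexity class.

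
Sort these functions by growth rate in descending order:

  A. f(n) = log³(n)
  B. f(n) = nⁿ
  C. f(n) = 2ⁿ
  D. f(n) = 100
B > C > A > D

Comparing growth rates:
B = nⁿ is O(nⁿ)
C = 2ⁿ is O(2ⁿ)
A = log³(n) is O(log³ n)
D = 100 is O(1)

Therefore, the order from fastest to slowest is: B > C > A > D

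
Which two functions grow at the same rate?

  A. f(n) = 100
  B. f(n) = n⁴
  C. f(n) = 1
A and C

Examining each function:
  A. 100 is O(1)
  B. n⁴ is O(n⁴)
  C. 1 is O(1)

Functions A and C both have the same complexity class.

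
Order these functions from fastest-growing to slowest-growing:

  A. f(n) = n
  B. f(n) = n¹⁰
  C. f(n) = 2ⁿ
C > B > A

Comparing growth rates:
C = 2ⁿ is O(2ⁿ)
B = n¹⁰ is O(n¹⁰)
A = n is O(n)

Therefore, the order from fastest to slowest is: C > B > A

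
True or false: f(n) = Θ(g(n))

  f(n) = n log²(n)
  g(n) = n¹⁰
False

f(n) = n log²(n) is O(n log² n), and g(n) = n¹⁰ is O(n¹⁰).
Since they have different growth rates, f(n) = Θ(g(n)) is false.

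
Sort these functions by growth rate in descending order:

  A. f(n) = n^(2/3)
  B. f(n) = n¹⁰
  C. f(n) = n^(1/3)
B > A > C

Comparing growth rates:
B = n¹⁰ is O(n¹⁰)
A = n^(2/3) is O(n^(2/3))
C = n^(1/3) is O(n^(1/3))

Therefore, the order from fastest to slowest is: B > A > C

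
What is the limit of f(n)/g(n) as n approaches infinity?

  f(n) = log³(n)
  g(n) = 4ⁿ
0

Since log³(n) (O(log³ n)) grows slower than 4ⁿ (O(4ⁿ)),
the ratio f(n)/g(n) → 0 as n → ∞.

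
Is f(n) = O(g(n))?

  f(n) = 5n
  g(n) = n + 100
True

f(n) = 5n and g(n) = n + 100 are both O(n).
Big-O permits equal growth rates (f ≤ c·g for some c), so f(n) = O(g(n)) is true.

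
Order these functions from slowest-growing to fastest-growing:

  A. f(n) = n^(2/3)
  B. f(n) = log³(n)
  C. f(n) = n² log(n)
B < A < C

Comparing growth rates:
B = log³(n) is O(log³ n)
A = n^(2/3) is O(n^(2/3))
C = n² log(n) is O(n² log n)

Therefore, the order from slowest to fastest is: B < A < C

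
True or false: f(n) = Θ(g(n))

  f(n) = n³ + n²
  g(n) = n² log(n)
False

f(n) = n³ + n² is O(n³), and g(n) = n² log(n) is O(n² log n).
Since they have different growth rates, f(n) = Θ(g(n)) is false.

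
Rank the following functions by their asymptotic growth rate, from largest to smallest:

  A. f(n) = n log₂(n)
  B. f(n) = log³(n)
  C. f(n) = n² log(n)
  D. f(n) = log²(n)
C > A > B > D

Comparing growth rates:
C = n² log(n) is O(n² log n)
A = n log₂(n) is O(n log n)
B = log³(n) is O(log³ n)
D = log²(n) is O(log² n)

Therefore, the order from fastest to slowest is: C > A > B > D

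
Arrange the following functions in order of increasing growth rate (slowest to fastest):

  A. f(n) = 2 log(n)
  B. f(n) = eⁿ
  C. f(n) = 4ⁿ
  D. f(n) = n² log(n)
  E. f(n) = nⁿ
A < D < B < C < E

Comparing growth rates:
A = 2 log(n) is O(log n)
D = n² log(n) is O(n² log n)
B = eⁿ is O(eⁿ)
C = 4ⁿ is O(4ⁿ)
E = nⁿ is O(nⁿ)

Therefore, the order from slowest to fastest is: A < D < B < C < E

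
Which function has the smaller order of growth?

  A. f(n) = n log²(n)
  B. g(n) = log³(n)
B

f(n) = n log²(n) is O(n log² n), while g(n) = log³(n) is O(log³ n).
Since O(log³ n) grows slower than O(n log² n), g(n) is dominated.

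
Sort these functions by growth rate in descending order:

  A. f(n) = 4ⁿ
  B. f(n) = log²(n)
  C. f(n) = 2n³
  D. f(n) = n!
D > A > C > B

Comparing growth rates:
D = n! is O(n!)
A = 4ⁿ is O(4ⁿ)
C = 2n³ is O(n³)
B = log²(n) is O(log² n)

Therefore, the order from fastest to slowest is: D > A > C > B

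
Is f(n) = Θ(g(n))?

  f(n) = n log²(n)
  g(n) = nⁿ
False

f(n) = n log²(n) is O(n log² n), and g(n) = nⁿ is O(nⁿ).
Since they have different growth rates, f(n) = Θ(g(n)) is false.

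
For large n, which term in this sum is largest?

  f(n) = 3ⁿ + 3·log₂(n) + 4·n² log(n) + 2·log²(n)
3ⁿ

Looking at each term:
  - 3ⁿ is O(3ⁿ)
  - 3·log₂(n) is O(log n)
  - 4·n² log(n) is O(n² log n)
  - 2·log²(n) is O(log² n)

The term 3ⁿ (O(3ⁿ)) grows fastest and dominates all others.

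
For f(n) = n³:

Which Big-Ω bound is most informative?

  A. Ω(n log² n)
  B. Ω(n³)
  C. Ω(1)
B

f(n) = n³ is Ω(n³).
All listed options are valid Big-Ω bounds (lower bounds),
but Ω(n³) is the tightest (largest valid bound).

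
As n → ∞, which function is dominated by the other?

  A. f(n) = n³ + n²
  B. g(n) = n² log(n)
B

f(n) = n³ + n² is O(n³), while g(n) = n² log(n) is O(n² log n).
Since O(n² log n) grows slower than O(n³), g(n) is dominated.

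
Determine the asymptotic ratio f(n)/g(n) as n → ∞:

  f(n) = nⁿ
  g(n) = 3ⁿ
∞

Since nⁿ (O(nⁿ)) grows faster than 3ⁿ (O(3ⁿ)),
the ratio f(n)/g(n) → ∞ as n → ∞.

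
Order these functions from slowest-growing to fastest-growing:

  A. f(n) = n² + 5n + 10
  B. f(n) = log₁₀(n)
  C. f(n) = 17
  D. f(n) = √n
C < B < D < A

Comparing growth rates:
C = 17 is O(1)
B = log₁₀(n) is O(log n)
D = √n is O(√n)
A = n² + 5n + 10 is O(n²)

Therefore, the order from slowest to fastest is: C < B < D < A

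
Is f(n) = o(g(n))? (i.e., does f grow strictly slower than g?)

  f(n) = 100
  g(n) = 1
False

f(n) = 100 is O(1), and g(n) = 1 is O(1).
Since they have the same growth rate, f(n) = o(g(n)) is false.
(f = o(g) requires f to grow strictly slower, not equal.)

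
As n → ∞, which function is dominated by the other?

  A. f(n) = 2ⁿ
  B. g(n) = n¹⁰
B

f(n) = 2ⁿ is O(2ⁿ), while g(n) = n¹⁰ is O(n¹⁰).
Since O(n¹⁰) grows slower than O(2ⁿ), g(n) is dominated.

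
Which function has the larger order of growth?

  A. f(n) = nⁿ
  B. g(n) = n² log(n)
A

f(n) = nⁿ is O(nⁿ), while g(n) = n² log(n) is O(n² log n).
Since O(nⁿ) grows faster than O(n² log n), f(n) dominates.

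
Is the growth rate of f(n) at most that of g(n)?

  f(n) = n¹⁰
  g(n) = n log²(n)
False

f(n) = n¹⁰ is O(n¹⁰), and g(n) = n log²(n) is O(n log² n).
Since O(n¹⁰) grows faster than O(n log² n), f(n) = O(g(n)) is false.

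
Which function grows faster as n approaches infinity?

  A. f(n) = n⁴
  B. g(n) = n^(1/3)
A

f(n) = n⁴ is O(n⁴), while g(n) = n^(1/3) is O(n^(1/3)).
Since O(n⁴) grows faster than O(n^(1/3)), f(n) dominates.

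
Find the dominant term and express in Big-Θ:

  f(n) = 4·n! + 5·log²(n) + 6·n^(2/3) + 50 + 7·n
Θ(n!)

Order the terms by growth rate: 50 ≺ 5·log²(n) ≺ 6·n^(2/3) ≺ 7·n ≺ 4·n!.
The fastest-growing term 4·n! dominates as n → ∞; dropping its constant factor gives Θ(n!).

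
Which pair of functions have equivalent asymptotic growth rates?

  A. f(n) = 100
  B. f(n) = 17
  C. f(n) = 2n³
A and B

Examining each function:
  A. 100 is O(1)
  B. 17 is O(1)
  C. 2n³ is O(n³)

Functions A and B both have the same complexity class.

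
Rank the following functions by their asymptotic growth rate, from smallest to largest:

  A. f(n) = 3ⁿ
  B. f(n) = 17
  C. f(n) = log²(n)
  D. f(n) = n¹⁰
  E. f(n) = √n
B < C < E < D < A

Comparing growth rates:
B = 17 is O(1)
C = log²(n) is O(log² n)
E = √n is O(√n)
D = n¹⁰ is O(n¹⁰)
A = 3ⁿ is O(3ⁿ)

Therefore, the order from slowest to fastest is: B < C < E < D < A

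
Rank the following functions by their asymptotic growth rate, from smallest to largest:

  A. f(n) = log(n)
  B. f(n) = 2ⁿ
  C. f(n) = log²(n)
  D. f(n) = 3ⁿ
A < C < B < D

Comparing growth rates:
A = log(n) is O(log n)
C = log²(n) is O(log² n)
B = 2ⁿ is O(2ⁿ)
D = 3ⁿ is O(3ⁿ)

Therefore, the order from slowest to fastest is: A < C < B < D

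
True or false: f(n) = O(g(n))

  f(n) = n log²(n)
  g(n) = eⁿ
True

f(n) = n log²(n) is O(n log² n), and g(n) = eⁿ is O(eⁿ).
Since O(n log² n) ⊆ O(eⁿ) (f grows no faster than g), f(n) = O(g(n)) is true.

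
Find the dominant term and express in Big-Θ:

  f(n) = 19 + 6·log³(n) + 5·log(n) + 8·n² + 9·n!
Θ(n!)

Order the terms by growth rate: 19 ≺ 5·log(n) ≺ 6·log³(n) ≺ 8·n² ≺ 9·n!.
The fastest-growing term 9·n! dominates as n → ∞; dropping its constant factor gives Θ(n!).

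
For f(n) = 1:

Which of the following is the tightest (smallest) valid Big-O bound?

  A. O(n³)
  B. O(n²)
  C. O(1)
C

f(n) = 1 is O(1).
All listed options are valid Big-O bounds (upper bounds),
but O(1) is the tightest (smallest valid bound).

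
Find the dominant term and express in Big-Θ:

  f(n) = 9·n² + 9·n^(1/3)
Θ(n²)

Order the terms by growth rate: 9·n^(1/3) ≺ 9·n².
The fastest-growing term 9·n² dominates as n → ∞; dropping its constant factor gives Θ(n²).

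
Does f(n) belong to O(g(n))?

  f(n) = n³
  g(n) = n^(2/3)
False

f(n) = n³ is O(n³), and g(n) = n^(2/3) is O(n^(2/3)).
Since O(n³) grows faster than O(n^(2/3)), f(n) = O(g(n)) is false.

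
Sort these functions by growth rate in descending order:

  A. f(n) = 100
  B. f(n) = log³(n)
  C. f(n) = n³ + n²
C > B > A

Comparing growth rates:
C = n³ + n² is O(n³)
B = log³(n) is O(log³ n)
A = 100 is O(1)

Therefore, the order from fastest to slowest is: C > B > A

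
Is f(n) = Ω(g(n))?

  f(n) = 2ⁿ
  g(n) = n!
False

f(n) = 2ⁿ is O(2ⁿ), and g(n) = n! is O(n!).
Since O(2ⁿ) grows slower than O(n!), f(n) = Ω(g(n)) is false.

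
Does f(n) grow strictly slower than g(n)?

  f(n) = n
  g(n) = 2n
False

f(n) = n is O(n), and g(n) = 2n is O(n).
Since they have the same growth rate, f(n) = o(g(n)) is false.
(f = o(g) requires f to grow strictly slower, not equal.)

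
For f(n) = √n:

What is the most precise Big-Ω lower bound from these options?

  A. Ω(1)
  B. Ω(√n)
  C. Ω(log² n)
B

f(n) = √n is Ω(√n).
All listed options are valid Big-Ω bounds (lower bounds),
but Ω(√n) is the tightest (largest valid bound).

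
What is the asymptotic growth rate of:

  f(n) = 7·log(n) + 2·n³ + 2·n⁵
Θ(n⁵)

Order the terms by growth rate: 7·log(n) ≺ 2·n³ ≺ 2·n⁵.
The fastest-growing term 2·n⁵ dominates as n → ∞; dropping its constant factor gives Θ(n⁵).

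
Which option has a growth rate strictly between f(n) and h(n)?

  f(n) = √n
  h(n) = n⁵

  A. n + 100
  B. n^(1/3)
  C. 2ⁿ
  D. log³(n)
A

We need g(n) with √n = o(g(n)) and g(n) = o(n⁵), i.e. O(√n) ≺ g ≺ O(n⁵).
Check each option:
  A. n + 100 — O(n) is strictly between O(√n) and O(n⁵) ✓
  B. n^(1/3) — O(n^(1/3)) does not grow strictly faster than f(n)
  C. 2ⁿ — O(2ⁿ) does not grow strictly slower than h(n)
  D. log³(n) — O(log³ n) does not grow strictly faster than f(n)

Only option A (n + 100) lies strictly between.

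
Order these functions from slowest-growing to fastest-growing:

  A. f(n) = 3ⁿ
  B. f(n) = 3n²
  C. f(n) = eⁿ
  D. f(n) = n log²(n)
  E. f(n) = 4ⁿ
D < B < C < A < E

Comparing growth rates:
D = n log²(n) is O(n log² n)
B = 3n² is O(n²)
C = eⁿ is O(eⁿ)
A = 3ⁿ is O(3ⁿ)
E = 4ⁿ is O(4ⁿ)

Therefore, the order from slowest to fastest is: D < B < C < A < E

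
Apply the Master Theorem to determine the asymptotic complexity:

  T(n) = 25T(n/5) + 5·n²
Θ(n² log n)

Master Theorem: a = 25, b = 5, f(n) = 5·n².
Compute the critical exponent d = log₅(25) = 2.
Compare f(n) = Θ(n²) against n^d:
  k = 2 = d, so f(n) = Θ(n^d) — Case 2.
  Work is balanced across levels: T(n) = Θ(n^d log n) = Θ(n² log n).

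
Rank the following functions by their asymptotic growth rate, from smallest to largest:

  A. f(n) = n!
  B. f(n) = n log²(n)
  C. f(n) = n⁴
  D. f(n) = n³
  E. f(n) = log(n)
E < B < D < C < A

Comparing growth rates:
E = log(n) is O(log n)
B = n log²(n) is O(n log² n)
D = n³ is O(n³)
C = n⁴ is O(n⁴)
A = n! is O(n!)

Therefore, the order from slowest to fastest is: E < B < D < C < A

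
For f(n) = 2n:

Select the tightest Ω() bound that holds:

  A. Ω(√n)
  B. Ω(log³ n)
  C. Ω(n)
C

f(n) = 2n is Ω(n).
All listed options are valid Big-Ω bounds (lower bounds),
but Ω(n) is the tightest (largest valid bound).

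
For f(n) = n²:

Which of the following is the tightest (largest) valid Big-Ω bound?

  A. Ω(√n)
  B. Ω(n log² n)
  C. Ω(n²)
C

f(n) = n² is Ω(n²).
All listed options are valid Big-Ω bounds (lower bounds),
but Ω(n²) is the tightest (largest valid bound).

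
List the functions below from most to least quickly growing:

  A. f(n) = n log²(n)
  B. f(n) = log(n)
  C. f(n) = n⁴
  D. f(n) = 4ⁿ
D > C > A > B

Comparing growth rates:
D = 4ⁿ is O(4ⁿ)
C = n⁴ is O(n⁴)
A = n log²(n) is O(n log² n)
B = log(n) is O(log n)

Therefore, the order from fastest to slowest is: D > C > A > B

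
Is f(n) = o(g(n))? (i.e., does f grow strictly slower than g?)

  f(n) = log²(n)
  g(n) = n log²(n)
True

f(n) = log²(n) is O(log² n), and g(n) = n log²(n) is O(n log² n).
Since O(log² n) grows strictly slower than O(n log² n), f(n) = o(g(n)) is true.
This means lim(n→∞) f(n)/g(n) = 0.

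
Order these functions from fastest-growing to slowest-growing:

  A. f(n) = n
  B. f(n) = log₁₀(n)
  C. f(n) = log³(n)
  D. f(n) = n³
D > A > C > B

Comparing growth rates:
D = n³ is O(n³)
A = n is O(n)
C = log³(n) is O(log³ n)
B = log₁₀(n) is O(log n)

Therefore, the order from fastest to slowest is: D > A > C > B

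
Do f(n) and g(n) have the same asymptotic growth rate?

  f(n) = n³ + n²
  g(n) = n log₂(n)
False

f(n) = n³ + n² is O(n³), and g(n) = n log₂(n) is O(n log n).
Since they have different growth rates, f(n) = Θ(g(n)) is false.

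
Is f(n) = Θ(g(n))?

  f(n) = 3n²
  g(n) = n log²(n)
False

f(n) = 3n² is O(n²), and g(n) = n log²(n) is O(n log² n).
Since they have different growth rates, f(n) = Θ(g(n)) is false.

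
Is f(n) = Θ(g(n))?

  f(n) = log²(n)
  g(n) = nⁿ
False

f(n) = log²(n) is O(log² n), and g(n) = nⁿ is O(nⁿ).
Since they have different growth rates, f(n) = Θ(g(n)) is false.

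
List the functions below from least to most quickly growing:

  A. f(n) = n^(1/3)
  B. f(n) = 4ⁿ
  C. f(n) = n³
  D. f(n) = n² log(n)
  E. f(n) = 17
E < A < D < C < B

Comparing growth rates:
E = 17 is O(1)
A = n^(1/3) is O(n^(1/3))
D = n² log(n) is O(n² log n)
C = n³ is O(n³)
B = 4ⁿ is O(4ⁿ)

Therefore, the order from slowest to fastest is: E < A < D < C < B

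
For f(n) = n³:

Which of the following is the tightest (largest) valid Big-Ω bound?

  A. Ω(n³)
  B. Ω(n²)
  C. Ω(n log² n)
A

f(n) = n³ is Ω(n³).
All listed options are valid Big-Ω bounds (lower bounds),
but Ω(n³) is the tightest (largest valid bound).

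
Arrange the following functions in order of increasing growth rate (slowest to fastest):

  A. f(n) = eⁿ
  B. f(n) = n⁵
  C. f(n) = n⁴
C < B < A

Comparing growth rates:
C = n⁴ is O(n⁴)
B = n⁵ is O(n⁵)
A = eⁿ is O(eⁿ)

Therefore, the order from slowest to fastest is: C < B < A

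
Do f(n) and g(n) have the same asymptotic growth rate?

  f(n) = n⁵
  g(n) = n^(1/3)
False

f(n) = n⁵ is O(n⁵), and g(n) = n^(1/3) is O(n^(1/3)).
Since they have different growth rates, f(n) = Θ(g(n)) is false.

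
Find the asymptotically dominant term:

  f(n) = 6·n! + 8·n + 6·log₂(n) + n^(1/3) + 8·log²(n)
6·n!

Looking at each term:
  - 6·n! is O(n!)
  - 8·n is O(n)
  - 6·log₂(n) is O(log n)
  - n^(1/3) is O(n^(1/3))
  - 8·log²(n) is O(log² n)

The term 6·n! (O(n!)) grows fastest and dominates all others.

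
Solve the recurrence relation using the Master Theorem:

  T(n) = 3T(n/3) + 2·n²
Θ(n²)

Master Theorem: a = 3, b = 3, f(n) = 2·n².
Compute the critical exponent d = log₃(3) = 1.
Compare f(n) = Θ(n²) against n^d:
  k = 2 > d = 1, so f(n) = Ω(n^(d+ε)) — Case 3.
  Regularity: a·(n/b)^2/n^2 = a/b^2 = 3/9 < 1 ✓.
  The top-level work dominates: T(n) = Θ(f(n)) = Θ(n²).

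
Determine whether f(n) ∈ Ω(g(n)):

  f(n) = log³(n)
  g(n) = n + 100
False

f(n) = log³(n) is O(log³ n), and g(n) = n + 100 is O(n).
Since O(log³ n) grows slower than O(n), f(n) = Ω(g(n)) is false.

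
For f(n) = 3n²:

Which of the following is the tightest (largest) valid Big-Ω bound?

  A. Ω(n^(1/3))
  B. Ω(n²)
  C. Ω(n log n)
B

f(n) = 3n² is Ω(n²).
All listed options are valid Big-Ω bounds (lower bounds),
but Ω(n²) is the tightest (largest valid bound).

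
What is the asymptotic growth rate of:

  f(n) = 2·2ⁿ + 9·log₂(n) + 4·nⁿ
Θ(nⁿ)

Order the terms by growth rate: 9·log₂(n) ≺ 2·2ⁿ ≺ 4·nⁿ.
The fastest-growing term 4·nⁿ dominates as n → ∞; dropping its constant factor gives Θ(nⁿ).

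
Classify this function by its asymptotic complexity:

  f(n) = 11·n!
O(n!)

The dominant term in 11·n! is 11·n!, which is Θ(n!).
Constants are absorbed, so the tightest bound is O(n!).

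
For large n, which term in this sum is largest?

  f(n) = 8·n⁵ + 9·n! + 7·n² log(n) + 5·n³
9·n!

Looking at each term:
  - 8·n⁵ is O(n⁵)
  - 9·n! is O(n!)
  - 7·n² log(n) is O(n² log n)
  - 5·n³ is O(n³)

The term 9·n! (O(n!)) grows fastest and dominates all others.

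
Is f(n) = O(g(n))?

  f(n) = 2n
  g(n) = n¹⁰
True

f(n) = 2n is O(n), and g(n) = n¹⁰ is O(n¹⁰).
Since O(n) ⊆ O(n¹⁰) (f grows no faster than g), f(n) = O(g(n)) is true.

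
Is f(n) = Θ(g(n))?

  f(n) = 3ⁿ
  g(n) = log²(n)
False

f(n) = 3ⁿ is O(3ⁿ), and g(n) = log²(n) is O(log² n).
Since they have different growth rates, f(n) = Θ(g(n)) is false.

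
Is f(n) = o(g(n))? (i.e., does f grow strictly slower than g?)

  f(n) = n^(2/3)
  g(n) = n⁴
True

f(n) = n^(2/3) is O(n^(2/3)), and g(n) = n⁴ is O(n⁴).
Since O(n^(2/3)) grows strictly slower than O(n⁴), f(n) = o(g(n)) is true.
This means lim(n→∞) f(n)/g(n) = 0.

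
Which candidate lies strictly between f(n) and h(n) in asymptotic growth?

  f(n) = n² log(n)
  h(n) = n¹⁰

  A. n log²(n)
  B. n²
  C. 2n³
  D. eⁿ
C

We need g(n) with n² log(n) = o(g(n)) and g(n) = o(n¹⁰), i.e. O(n² log n) ≺ g ≺ O(n¹⁰).
Check each option:
  A. n log²(n) — O(n log² n) does not grow strictly faster than f(n)
  B. n² — O(n²) does not grow strictly faster than f(n)
  C. 2n³ — O(n³) is strictly between O(n² log n) and O(n¹⁰) ✓
  D. eⁿ — O(eⁿ) does not grow strictly slower than h(n)

Only option C (2n³) lies strictly between.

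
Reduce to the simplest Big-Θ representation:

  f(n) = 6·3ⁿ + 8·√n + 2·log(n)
Θ(3ⁿ)

Order the terms by growth rate: 2·log(n) ≺ 8·√n ≺ 6·3ⁿ.
The fastest-growing term 6·3ⁿ dominates as n → ∞; dropping its constant factor gives Θ(3ⁿ).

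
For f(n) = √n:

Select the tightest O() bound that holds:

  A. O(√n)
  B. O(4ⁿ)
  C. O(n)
A

f(n) = √n is O(√n).
All listed options are valid Big-O bounds (upper bounds),
but O(√n) is the tightest (smallest valid bound).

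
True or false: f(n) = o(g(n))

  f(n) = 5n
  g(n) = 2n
False

f(n) = 5n is O(n), and g(n) = 2n is O(n).
Since they have the same growth rate, f(n) = o(g(n)) is false.
(f = o(g) requires f to grow strictly slower, not equal.)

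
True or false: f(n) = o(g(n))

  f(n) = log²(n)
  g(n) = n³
True

f(n) = log²(n) is O(log² n), and g(n) = n³ is O(n³).
Since O(log² n) grows strictly slower than O(n³), f(n) = o(g(n)) is true.
This means lim(n→∞) f(n)/g(n) = 0.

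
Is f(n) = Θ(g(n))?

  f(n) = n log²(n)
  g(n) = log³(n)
False

f(n) = n log²(n) is O(n log² n), and g(n) = log³(n) is O(log³ n).
Since they have different growth rates, f(n) = Θ(g(n)) is false.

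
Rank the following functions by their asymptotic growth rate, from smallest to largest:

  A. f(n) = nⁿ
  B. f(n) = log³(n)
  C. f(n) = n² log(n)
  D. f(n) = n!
B < C < D < A

Comparing growth rates:
B = log³(n) is O(log³ n)
C = n² log(n) is O(n² log n)
D = n! is O(n!)
A = nⁿ is O(nⁿ)

Therefore, the order from slowest to fastest is: B < C < D < A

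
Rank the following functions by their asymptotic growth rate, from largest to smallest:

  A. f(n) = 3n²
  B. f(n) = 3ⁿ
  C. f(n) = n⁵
B > C > A

Comparing growth rates:
B = 3ⁿ is O(3ⁿ)
C = n⁵ is O(n⁵)
A = 3n² is O(n²)

Therefore, the order from fastest to slowest is: B > C > A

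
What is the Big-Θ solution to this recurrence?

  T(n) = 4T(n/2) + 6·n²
Θ(n² log n)

Master Theorem: a = 4, b = 2, f(n) = 6·n².
Compute the critical exponent d = log₂(4) = 2.
Compare f(n) = Θ(n²) against n^d:
  k = 2 = d, so f(n) = Θ(n^d) — Case 2.
  Work is balanced across levels: T(n) = Θ(n^d log n) = Θ(n² log n).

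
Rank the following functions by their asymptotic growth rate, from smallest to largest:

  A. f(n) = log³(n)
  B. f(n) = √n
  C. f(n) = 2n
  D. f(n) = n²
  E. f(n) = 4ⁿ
A < B < C < D < E

Comparing growth rates:
A = log³(n) is O(log³ n)
B = √n is O(√n)
C = 2n is O(n)
D = n² is O(n²)
E = 4ⁿ is O(4ⁿ)

Therefore, the order from slowest to fastest is: A < B < C < D < E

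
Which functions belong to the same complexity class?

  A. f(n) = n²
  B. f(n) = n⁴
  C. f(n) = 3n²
A and C

Examining each function:
  A. n² is O(n²)
  B. n⁴ is O(n⁴)
  C. 3n² is O(n²)

Functions A and C both have the same complexity class.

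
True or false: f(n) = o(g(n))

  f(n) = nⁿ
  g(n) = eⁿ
False

f(n) = nⁿ is O(nⁿ), and g(n) = eⁿ is O(eⁿ).
Since O(nⁿ) grows faster than or equal to O(eⁿ), f(n) = o(g(n)) is false.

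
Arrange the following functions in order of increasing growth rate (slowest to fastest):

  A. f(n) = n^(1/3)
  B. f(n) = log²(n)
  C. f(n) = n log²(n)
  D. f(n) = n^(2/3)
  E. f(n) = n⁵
B < A < D < C < E

Comparing growth rates:
B = log²(n) is O(log² n)
A = n^(1/3) is O(n^(1/3))
D = n^(2/3) is O(n^(2/3))
C = n log²(n) is O(n log² n)
E = n⁵ is O(n⁵)

Therefore, the order from slowest to fastest is: B < A < D < C < E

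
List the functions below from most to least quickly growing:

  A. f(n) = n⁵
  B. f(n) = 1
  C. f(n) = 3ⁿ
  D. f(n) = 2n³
C > A > D > B

Comparing growth rates:
C = 3ⁿ is O(3ⁿ)
A = n⁵ is O(n⁵)
D = 2n³ is O(n³)
B = 1 is O(1)

Therefore, the order from fastest to slowest is: C > A > D > B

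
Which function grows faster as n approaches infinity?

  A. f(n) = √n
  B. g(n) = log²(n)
A

f(n) = √n is O(√n), while g(n) = log²(n) is O(log² n).
Since O(√n) grows faster than O(log² n), f(n) dominates.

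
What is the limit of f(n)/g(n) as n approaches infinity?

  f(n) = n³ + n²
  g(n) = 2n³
1/2

Since n³ + n² and 2n³ have the same growth rate (O(n³)),
the ratio converges to a constant: 1/2.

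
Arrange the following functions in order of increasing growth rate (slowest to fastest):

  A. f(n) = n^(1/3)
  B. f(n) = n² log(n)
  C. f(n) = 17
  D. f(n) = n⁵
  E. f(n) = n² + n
C < A < E < B < D

Comparing growth rates:
C = 17 is O(1)
A = n^(1/3) is O(n^(1/3))
E = n² + n is O(n²)
B = n² log(n) is O(n² log n)
D = n⁵ is O(n⁵)

Therefore, the order from slowest to fastest is: C < A < E < B < D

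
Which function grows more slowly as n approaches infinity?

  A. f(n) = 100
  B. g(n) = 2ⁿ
A

f(n) = 100 is O(1), while g(n) = 2ⁿ is O(2ⁿ).
Since O(1) grows slower than O(2ⁿ), f(n) is dominated.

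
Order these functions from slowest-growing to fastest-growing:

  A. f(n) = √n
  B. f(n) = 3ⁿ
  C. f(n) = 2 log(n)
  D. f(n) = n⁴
C < A < D < B

Comparing growth rates:
C = 2 log(n) is O(log n)
A = √n is O(√n)
D = n⁴ is O(n⁴)
B = 3ⁿ is O(3ⁿ)

Therefore, the order from slowest to fastest is: C < A < D < B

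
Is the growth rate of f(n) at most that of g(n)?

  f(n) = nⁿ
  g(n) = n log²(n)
False

f(n) = nⁿ is O(nⁿ), and g(n) = n log²(n) is O(n log² n).
Since O(nⁿ) grows faster than O(n log² n), f(n) = O(g(n)) is false.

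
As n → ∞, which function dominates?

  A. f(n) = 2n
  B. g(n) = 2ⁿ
B

f(n) = 2n is O(n), while g(n) = 2ⁿ is O(2ⁿ).
Since O(2ⁿ) grows faster than O(n), g(n) dominates.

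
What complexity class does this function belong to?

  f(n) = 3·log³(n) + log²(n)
O(log³ n)

The dominant term in 3·log³(n) + log²(n) is 3·log³(n), which is Θ(log³ n).
Lower-order terms (log²(n)) are asymptotically negligible.
Constants are absorbed, so the tightest bound is O(log³ n).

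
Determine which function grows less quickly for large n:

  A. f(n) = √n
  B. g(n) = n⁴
A

f(n) = √n is O(√n), while g(n) = n⁴ is O(n⁴).
Since O(√n) grows slower than O(n⁴), f(n) is dominated.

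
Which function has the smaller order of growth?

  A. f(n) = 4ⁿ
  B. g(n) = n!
A

f(n) = 4ⁿ is O(4ⁿ), while g(n) = n! is O(n!).
Since O(4ⁿ) grows slower than O(n!), f(n) is dominated.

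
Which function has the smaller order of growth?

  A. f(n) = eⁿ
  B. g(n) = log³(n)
B

f(n) = eⁿ is O(eⁿ), while g(n) = log³(n) is O(log³ n).
Since O(log³ n) grows slower than O(eⁿ), g(n) is dominated.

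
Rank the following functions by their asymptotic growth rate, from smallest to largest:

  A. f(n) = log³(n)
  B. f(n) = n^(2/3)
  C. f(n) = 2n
A < B < C

Comparing growth rates:
A = log³(n) is O(log³ n)
B = n^(2/3) is O(n^(2/3))
C = 2n is O(n)

Therefore, the order from slowest to fastest is: A < B < C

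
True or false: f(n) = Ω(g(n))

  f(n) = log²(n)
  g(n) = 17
True

f(n) = log²(n) is O(log² n), and g(n) = 17 is O(1).
Since O(log² n) grows at least as fast as O(1), f(n) = Ω(g(n)) is true.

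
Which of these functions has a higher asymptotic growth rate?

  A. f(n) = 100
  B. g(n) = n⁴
B

f(n) = 100 is O(1), while g(n) = n⁴ is O(n⁴).
Since O(n⁴) grows faster than O(1), g(n) dominates.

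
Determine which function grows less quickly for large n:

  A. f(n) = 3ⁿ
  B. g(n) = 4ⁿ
A

f(n) = 3ⁿ is O(3ⁿ), while g(n) = 4ⁿ is O(4ⁿ).
Since O(3ⁿ) grows slower than O(4ⁿ), f(n) is dominated.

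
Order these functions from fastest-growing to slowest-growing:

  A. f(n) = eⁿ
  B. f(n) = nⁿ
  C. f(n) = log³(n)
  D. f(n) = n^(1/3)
B > A > D > C

Comparing growth rates:
B = nⁿ is O(nⁿ)
A = eⁿ is O(eⁿ)
D = n^(1/3) is O(n^(1/3))
C = log³(n) is O(log³ n)

Therefore, the order from fastest to slowest is: B > A > D > C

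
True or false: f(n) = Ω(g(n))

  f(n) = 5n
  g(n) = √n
True

f(n) = 5n is O(n), and g(n) = √n is O(√n).
Since O(n) grows at least as fast as O(√n), f(n) = Ω(g(n)) is true.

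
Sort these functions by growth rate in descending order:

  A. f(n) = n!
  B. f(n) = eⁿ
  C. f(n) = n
A > B > C

Comparing growth rates:
A = n! is O(n!)
B = eⁿ is O(eⁿ)
C = n is O(n)

Therefore, the order from fastest to slowest is: A > B > C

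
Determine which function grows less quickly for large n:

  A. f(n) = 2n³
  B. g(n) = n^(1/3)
B

f(n) = 2n³ is O(n³), while g(n) = n^(1/3) is O(n^(1/3)).
Since O(n^(1/3)) grows slower than O(n³), g(n) is dominated.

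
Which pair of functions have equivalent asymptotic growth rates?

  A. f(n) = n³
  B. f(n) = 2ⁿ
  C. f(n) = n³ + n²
A and C

Examining each function:
  A. n³ is O(n³)
  B. 2ⁿ is O(2ⁿ)
  C. n³ + n² is O(n³)

Functions A and C both have the same complexity class.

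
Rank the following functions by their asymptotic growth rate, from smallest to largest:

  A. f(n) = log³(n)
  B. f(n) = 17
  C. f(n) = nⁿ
B < A < C

Comparing growth rates:
B = 17 is O(1)
A = log³(n) is O(log³ n)
C = nⁿ is O(nⁿ)

Therefore, the order from slowest to fastest is: B < A < C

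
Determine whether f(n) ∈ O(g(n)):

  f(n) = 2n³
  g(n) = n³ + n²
True

f(n) = 2n³ and g(n) = n³ + n² are both O(n³).
Big-O permits equal growth rates (f ≤ c·g for some c), so f(n) = O(g(n)) is true.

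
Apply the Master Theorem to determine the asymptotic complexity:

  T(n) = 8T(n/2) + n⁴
Θ(n⁴)

Master Theorem: a = 8, b = 2, f(n) = n⁴.
Compute the critical exponent d = log₂(8) = 3.
Compare f(n) = Θ(n⁴) against n^d:
  k = 4 > d = 3, so f(n) = Ω(n^(d+ε)) — Case 3.
  Regularity: a·(n/b)^4/n^4 = a/b^4 = 8/16 < 1 ✓.
  The top-level work dominates: T(n) = Θ(f(n)) = Θ(n⁴).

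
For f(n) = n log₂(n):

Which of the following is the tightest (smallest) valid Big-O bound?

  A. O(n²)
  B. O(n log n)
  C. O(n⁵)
B

f(n) = n log₂(n) is O(n log n).
All listed options are valid Big-O bounds (upper bounds),
but O(n log n) is the tightest (smallest valid bound).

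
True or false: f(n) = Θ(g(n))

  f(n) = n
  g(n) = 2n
True

f(n) = n and g(n) = 2n are both O(n).
Since they have the same asymptotic growth rate, f(n) = Θ(g(n)) is true.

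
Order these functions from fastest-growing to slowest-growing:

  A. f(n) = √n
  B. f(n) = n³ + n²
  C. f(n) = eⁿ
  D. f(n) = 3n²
C > B > D > A

Comparing growth rates:
C = eⁿ is O(eⁿ)
B = n³ + n² is O(n³)
D = 3n² is O(n²)
A = √n is O(√n)

Therefore, the order from fastest to slowest is: C > B > D > A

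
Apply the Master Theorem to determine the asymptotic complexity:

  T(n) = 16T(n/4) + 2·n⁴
Θ(n⁴)

Master Theorem: a = 16, b = 4, f(n) = 2·n⁴.
Compute the critical exponent d = log₄(16) = 2.
Compare f(n) = Θ(n⁴) against n^d:
  k = 4 > d = 2, so f(n) = Ω(n^(d+ε)) — Case 3.
  Regularity: a·(n/b)^4/n^4 = a/b^4 = 16/256 < 1 ✓.
  The top-level work dominates: T(n) = Θ(f(n)) = Θ(n⁴).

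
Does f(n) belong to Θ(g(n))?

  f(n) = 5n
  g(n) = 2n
True

f(n) = 5n and g(n) = 2n are both O(n).
Since they have the same asymptotic growth rate, f(n) = Θ(g(n)) is true.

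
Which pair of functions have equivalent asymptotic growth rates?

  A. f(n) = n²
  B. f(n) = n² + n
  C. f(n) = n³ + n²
A and B

Examining each function:
  A. n² is O(n²)
  B. n² + n is O(n²)
  C. n³ + n² is O(n³)

Functions A and B both have the same complexity class.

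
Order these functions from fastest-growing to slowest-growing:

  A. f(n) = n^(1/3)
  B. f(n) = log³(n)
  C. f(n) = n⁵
C > A > B

Comparing growth rates:
C = n⁵ is O(n⁵)
A = n^(1/3) is O(n^(1/3))
B = log³(n) is O(log³ n)

Therefore, the order from fastest to slowest is: C > A > B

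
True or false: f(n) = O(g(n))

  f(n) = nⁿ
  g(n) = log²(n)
False

f(n) = nⁿ is O(nⁿ), and g(n) = log²(n) is O(log² n).
Since O(nⁿ) grows faster than O(log² n), f(n) = O(g(n)) is false.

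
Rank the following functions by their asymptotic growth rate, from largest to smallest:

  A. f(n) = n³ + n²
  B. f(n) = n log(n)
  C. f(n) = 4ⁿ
C > A > B

Comparing growth rates:
C = 4ⁿ is O(4ⁿ)
A = n³ + n² is O(n³)
B = n log(n) is O(n log n)

Therefore, the order from fastest to slowest is: C > A > B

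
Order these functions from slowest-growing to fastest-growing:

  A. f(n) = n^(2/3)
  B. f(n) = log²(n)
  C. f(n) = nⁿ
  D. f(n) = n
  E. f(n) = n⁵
B < A < D < E < C

Comparing growth rates:
B = log²(n) is O(log² n)
A = n^(2/3) is O(n^(2/3))
D = n is O(n)
E = n⁵ is O(n⁵)
C = nⁿ is O(nⁿ)

Therefore, the order from slowest to fastest is: B < A < D < E < C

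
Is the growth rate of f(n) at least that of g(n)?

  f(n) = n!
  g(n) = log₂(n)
True

f(n) = n! is O(n!), and g(n) = log₂(n) is O(log n).
Since O(n!) grows at least as fast as O(log n), f(n) = Ω(g(n)) is true.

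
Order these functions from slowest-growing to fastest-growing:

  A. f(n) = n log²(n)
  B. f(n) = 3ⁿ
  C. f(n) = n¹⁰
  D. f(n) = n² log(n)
A < D < C < B

Comparing growth rates:
A = n log²(n) is O(n log² n)
D = n² log(n) is O(n² log n)
C = n¹⁰ is O(n¹⁰)
B = 3ⁿ is O(3ⁿ)

Therefore, the order from slowest to fastest is: A < D < C < B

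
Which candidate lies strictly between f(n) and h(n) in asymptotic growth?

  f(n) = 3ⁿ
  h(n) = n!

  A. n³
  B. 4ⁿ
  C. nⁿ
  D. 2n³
B

We need g(n) with 3ⁿ = o(g(n)) and g(n) = o(n!), i.e. O(3ⁿ) ≺ g ≺ O(n!).
Check each option:
  A. n³ — O(n³) does not grow strictly faster than f(n)
  B. 4ⁿ — O(4ⁿ) is strictly between O(3ⁿ) and O(n!) ✓
  C. nⁿ — O(nⁿ) does not grow strictly slower than h(n)
  D. 2n³ — O(n³) does not grow strictly faster than f(n)

Only option B (4ⁿ) lies strictly between.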